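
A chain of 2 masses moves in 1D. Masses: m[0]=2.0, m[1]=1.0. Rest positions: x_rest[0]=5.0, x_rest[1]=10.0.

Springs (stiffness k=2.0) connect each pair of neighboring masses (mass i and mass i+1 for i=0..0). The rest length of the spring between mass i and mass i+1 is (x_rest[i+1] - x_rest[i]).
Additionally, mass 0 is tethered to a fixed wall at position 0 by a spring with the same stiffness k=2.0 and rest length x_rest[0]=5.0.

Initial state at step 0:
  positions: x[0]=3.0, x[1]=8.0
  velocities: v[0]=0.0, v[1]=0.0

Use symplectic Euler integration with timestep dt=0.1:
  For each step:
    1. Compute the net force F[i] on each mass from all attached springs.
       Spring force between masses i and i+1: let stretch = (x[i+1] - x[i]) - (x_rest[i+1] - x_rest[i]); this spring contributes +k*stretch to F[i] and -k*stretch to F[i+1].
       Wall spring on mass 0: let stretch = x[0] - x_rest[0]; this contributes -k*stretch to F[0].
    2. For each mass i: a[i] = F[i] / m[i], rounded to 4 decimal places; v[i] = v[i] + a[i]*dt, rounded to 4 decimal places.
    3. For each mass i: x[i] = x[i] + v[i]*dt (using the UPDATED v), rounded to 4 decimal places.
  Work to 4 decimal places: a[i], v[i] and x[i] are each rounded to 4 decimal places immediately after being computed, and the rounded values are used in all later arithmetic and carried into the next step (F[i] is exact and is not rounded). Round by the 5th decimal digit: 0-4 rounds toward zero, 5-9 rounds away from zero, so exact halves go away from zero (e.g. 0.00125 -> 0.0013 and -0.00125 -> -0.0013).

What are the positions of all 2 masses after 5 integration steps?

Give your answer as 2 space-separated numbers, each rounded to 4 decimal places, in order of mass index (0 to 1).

Answer: 3.2864 8.0136

Derivation:
Step 0: x=[3.0000 8.0000] v=[0.0000 0.0000]
Step 1: x=[3.0200 8.0000] v=[0.2000 0.0000]
Step 2: x=[3.0596 8.0004] v=[0.3960 0.0040]
Step 3: x=[3.1180 8.0020] v=[0.5841 0.0158]
Step 4: x=[3.1941 8.0059] v=[0.7607 0.0390]
Step 5: x=[3.2864 8.0136] v=[0.9225 0.0766]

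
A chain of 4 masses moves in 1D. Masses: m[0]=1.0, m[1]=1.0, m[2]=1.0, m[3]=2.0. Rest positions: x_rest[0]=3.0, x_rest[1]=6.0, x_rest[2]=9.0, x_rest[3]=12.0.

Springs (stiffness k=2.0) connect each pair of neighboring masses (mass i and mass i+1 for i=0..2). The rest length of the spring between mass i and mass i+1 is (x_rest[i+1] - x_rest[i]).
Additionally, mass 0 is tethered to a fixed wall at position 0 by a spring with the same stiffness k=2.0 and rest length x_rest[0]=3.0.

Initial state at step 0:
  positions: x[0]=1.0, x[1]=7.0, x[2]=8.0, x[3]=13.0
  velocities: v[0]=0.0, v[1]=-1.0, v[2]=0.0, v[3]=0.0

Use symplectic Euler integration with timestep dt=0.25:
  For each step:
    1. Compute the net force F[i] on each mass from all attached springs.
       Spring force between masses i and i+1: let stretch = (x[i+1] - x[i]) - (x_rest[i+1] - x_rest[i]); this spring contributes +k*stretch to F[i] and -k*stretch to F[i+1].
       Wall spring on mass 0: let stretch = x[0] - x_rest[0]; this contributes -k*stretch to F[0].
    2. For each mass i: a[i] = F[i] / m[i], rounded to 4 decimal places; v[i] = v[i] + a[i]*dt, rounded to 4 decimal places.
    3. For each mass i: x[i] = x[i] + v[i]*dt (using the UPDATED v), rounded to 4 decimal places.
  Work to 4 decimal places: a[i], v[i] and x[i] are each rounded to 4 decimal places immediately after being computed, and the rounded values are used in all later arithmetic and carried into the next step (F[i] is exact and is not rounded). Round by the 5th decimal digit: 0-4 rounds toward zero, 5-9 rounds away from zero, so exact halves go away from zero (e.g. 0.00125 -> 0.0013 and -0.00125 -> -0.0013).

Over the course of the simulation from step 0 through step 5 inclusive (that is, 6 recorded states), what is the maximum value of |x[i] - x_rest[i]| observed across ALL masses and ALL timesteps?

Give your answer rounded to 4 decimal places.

Step 0: x=[1.0000 7.0000 8.0000 13.0000] v=[0.0000 -1.0000 0.0000 0.0000]
Step 1: x=[1.6250 6.1250 8.5000 12.8750] v=[2.5000 -3.5000 2.0000 -0.5000]
Step 2: x=[2.6094 4.9844 9.2500 12.6641] v=[3.9375 -4.5625 3.0000 -0.8438]
Step 3: x=[3.5645 4.0801 9.8936 12.4273] v=[3.8203 -3.6172 2.5743 -0.9473]
Step 4: x=[4.1385 3.8380 10.1272 12.2196] v=[2.2959 -0.9683 0.9344 -0.8307]
Step 5: x=[4.1576 4.4197 9.8362 12.0687] v=[0.0764 2.3266 -1.1640 -0.6038]
Max displacement = 2.1620

Answer: 2.1620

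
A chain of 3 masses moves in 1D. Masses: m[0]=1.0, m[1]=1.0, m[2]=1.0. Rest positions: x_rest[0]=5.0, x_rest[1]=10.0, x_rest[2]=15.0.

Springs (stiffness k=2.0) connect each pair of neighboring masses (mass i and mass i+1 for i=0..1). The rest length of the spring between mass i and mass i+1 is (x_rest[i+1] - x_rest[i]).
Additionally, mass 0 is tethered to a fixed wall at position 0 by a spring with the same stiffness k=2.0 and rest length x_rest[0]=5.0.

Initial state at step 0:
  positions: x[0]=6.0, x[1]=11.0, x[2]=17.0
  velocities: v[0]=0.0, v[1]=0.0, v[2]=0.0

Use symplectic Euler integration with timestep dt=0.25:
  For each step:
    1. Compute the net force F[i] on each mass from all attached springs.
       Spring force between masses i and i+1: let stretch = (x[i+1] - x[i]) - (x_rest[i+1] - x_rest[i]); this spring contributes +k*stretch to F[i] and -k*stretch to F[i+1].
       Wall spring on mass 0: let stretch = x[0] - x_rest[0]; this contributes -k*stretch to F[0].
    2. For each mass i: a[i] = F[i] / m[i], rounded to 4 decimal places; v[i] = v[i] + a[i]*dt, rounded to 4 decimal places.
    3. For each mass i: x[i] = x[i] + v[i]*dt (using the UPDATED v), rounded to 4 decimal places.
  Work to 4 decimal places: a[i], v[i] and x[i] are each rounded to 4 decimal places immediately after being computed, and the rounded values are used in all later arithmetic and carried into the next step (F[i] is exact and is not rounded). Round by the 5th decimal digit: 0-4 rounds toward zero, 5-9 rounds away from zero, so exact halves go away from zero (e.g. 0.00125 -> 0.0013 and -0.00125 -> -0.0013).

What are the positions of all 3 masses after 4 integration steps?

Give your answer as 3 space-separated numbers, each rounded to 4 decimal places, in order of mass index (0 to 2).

Step 0: x=[6.0000 11.0000 17.0000] v=[0.0000 0.0000 0.0000]
Step 1: x=[5.8750 11.1250 16.8750] v=[-0.5000 0.5000 -0.5000]
Step 2: x=[5.6719 11.3125 16.6563] v=[-0.8125 0.7500 -0.8750]
Step 3: x=[5.4649 11.4629 16.3946] v=[-0.8282 0.6016 -1.0469]
Step 4: x=[5.3245 11.4800 16.1414] v=[-0.5617 0.0685 -1.0128]

Answer: 5.3245 11.4800 16.1414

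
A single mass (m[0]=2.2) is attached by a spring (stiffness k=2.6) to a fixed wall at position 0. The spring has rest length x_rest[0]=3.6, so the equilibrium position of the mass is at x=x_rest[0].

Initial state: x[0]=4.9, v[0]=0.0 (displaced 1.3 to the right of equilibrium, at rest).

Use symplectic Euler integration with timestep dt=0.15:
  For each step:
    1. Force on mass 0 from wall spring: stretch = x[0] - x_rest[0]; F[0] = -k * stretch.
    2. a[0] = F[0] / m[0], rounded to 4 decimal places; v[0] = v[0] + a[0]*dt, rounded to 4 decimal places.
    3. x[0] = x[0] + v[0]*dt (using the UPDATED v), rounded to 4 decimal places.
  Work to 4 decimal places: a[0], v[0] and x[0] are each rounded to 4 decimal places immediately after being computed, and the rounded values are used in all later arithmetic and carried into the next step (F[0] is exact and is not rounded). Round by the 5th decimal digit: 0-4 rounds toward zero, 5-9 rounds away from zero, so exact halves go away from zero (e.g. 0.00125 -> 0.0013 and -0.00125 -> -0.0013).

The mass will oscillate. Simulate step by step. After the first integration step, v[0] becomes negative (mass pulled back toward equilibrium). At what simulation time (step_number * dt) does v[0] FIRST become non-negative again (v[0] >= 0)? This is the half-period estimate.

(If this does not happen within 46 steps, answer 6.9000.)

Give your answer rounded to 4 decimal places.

Step 0: x=[4.9000] v=[0.0000]
Step 1: x=[4.8654] v=[-0.2305]
Step 2: x=[4.7972] v=[-0.4548]
Step 3: x=[4.6972] v=[-0.6670]
Step 4: x=[4.5680] v=[-0.8615]
Step 5: x=[4.4130] v=[-1.0331]
Step 6: x=[4.2364] v=[-1.1772]
Step 7: x=[4.0429] v=[-1.2900]
Step 8: x=[3.8376] v=[-1.3685]
Step 9: x=[3.6260] v=[-1.4106]
Step 10: x=[3.4137] v=[-1.4152]
Step 11: x=[3.2064] v=[-1.3822]
Step 12: x=[3.0095] v=[-1.3124]
Step 13: x=[2.8283] v=[-1.2077]
Step 14: x=[2.6677] v=[-1.0709]
Step 15: x=[2.5319] v=[-0.9056]
Step 16: x=[2.4245] v=[-0.7163]
Step 17: x=[2.3483] v=[-0.5079]
Step 18: x=[2.3054] v=[-0.2860]
Step 19: x=[2.2969] v=[-0.0565]
Step 20: x=[2.3231] v=[0.1745]
First v>=0 after going negative at step 20, time=3.0000

Answer: 3.0000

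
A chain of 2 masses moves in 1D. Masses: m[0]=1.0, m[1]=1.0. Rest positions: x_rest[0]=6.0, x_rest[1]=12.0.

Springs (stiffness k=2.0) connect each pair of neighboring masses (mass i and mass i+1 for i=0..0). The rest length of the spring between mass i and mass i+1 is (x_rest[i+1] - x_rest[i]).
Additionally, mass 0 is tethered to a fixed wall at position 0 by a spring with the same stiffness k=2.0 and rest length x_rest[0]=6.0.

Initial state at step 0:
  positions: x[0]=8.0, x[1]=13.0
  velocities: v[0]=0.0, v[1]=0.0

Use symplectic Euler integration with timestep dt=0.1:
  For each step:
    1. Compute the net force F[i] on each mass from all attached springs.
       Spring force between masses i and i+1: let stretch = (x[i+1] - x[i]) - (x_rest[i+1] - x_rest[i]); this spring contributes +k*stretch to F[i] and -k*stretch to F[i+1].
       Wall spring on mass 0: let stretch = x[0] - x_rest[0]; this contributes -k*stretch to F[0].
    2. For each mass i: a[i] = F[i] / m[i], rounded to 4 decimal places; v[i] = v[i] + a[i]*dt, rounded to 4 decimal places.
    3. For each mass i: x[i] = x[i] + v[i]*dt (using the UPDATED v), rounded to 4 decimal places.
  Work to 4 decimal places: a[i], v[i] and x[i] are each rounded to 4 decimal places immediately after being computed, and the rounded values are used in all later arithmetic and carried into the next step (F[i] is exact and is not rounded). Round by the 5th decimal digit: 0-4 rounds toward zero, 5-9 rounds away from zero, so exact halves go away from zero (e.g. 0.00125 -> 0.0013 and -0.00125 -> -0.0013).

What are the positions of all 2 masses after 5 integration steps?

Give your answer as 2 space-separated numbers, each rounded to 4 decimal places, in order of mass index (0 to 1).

Answer: 7.1941 13.2464

Derivation:
Step 0: x=[8.0000 13.0000] v=[0.0000 0.0000]
Step 1: x=[7.9400 13.0200] v=[-0.6000 0.2000]
Step 2: x=[7.8228 13.0584] v=[-1.1720 0.3840]
Step 3: x=[7.6539 13.1121] v=[-1.6894 0.5369]
Step 4: x=[7.4411 13.1766] v=[-2.1285 0.6453]
Step 5: x=[7.1941 13.2464] v=[-2.4696 0.6982]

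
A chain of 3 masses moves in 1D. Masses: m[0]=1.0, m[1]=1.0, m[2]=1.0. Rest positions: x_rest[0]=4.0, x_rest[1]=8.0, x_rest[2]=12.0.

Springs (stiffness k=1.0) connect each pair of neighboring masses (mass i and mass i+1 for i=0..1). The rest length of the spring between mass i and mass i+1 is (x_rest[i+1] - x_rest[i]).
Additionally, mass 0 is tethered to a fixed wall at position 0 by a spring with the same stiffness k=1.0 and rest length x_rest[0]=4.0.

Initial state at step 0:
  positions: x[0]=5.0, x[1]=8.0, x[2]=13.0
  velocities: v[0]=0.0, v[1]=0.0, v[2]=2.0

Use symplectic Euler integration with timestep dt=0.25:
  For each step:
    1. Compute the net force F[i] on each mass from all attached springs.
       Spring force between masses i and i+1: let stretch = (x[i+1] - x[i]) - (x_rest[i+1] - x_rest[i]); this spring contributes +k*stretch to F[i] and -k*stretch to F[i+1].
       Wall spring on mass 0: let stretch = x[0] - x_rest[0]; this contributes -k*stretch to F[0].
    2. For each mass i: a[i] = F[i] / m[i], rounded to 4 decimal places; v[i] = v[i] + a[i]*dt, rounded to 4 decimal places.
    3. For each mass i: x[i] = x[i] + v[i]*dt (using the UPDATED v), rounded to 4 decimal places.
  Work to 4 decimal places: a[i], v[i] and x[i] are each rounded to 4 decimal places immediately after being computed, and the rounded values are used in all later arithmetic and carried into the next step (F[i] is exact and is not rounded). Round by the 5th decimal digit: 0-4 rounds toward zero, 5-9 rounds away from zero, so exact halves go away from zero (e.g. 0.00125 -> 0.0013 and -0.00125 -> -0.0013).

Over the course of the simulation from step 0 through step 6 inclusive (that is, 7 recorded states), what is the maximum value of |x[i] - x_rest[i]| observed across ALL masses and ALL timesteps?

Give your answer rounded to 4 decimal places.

Step 0: x=[5.0000 8.0000 13.0000] v=[0.0000 0.0000 2.0000]
Step 1: x=[4.8750 8.1250 13.4375] v=[-0.5000 0.5000 1.7500]
Step 2: x=[4.6484 8.3789 13.7930] v=[-0.9063 1.0156 1.4219]
Step 3: x=[4.3645 8.7380 14.0601] v=[-1.1358 1.4365 1.0684]
Step 4: x=[4.0811 9.1564 14.2446] v=[-1.1336 1.6737 0.7379]
Step 5: x=[3.8598 9.5756 14.3611] v=[-0.8851 1.6769 0.4659]
Step 6: x=[3.7545 9.9367 14.4285] v=[-0.4211 1.4443 0.2695]
Max displacement = 2.4285

Answer: 2.4285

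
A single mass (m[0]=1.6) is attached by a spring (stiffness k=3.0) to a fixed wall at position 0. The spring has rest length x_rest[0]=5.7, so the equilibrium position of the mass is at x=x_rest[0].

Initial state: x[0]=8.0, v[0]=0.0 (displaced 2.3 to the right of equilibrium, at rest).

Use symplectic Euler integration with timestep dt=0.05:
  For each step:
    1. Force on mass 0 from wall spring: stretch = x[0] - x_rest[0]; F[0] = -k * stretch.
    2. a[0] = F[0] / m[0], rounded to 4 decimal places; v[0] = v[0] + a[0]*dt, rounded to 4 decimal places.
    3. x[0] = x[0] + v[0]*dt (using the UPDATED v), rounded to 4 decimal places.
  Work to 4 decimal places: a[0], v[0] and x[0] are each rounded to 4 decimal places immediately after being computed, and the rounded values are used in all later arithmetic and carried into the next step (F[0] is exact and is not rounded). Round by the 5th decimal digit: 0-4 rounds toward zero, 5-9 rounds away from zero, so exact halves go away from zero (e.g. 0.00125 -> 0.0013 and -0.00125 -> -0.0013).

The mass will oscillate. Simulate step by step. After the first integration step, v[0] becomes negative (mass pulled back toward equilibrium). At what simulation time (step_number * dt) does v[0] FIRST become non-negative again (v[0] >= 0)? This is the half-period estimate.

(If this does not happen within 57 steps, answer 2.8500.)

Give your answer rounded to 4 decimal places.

Answer: 2.3000

Derivation:
Step 0: x=[8.0000] v=[0.0000]
Step 1: x=[7.9892] v=[-0.2156]
Step 2: x=[7.9677] v=[-0.4302]
Step 3: x=[7.9356] v=[-0.6428]
Step 4: x=[7.8930] v=[-0.8524]
Step 5: x=[7.8401] v=[-1.0580]
Step 6: x=[7.7772] v=[-1.2586]
Step 7: x=[7.7045] v=[-1.4533]
Step 8: x=[7.6224] v=[-1.6412]
Step 9: x=[7.5313] v=[-1.8214]
Step 10: x=[7.4316] v=[-1.9931]
Step 11: x=[7.3238] v=[-2.1554]
Step 12: x=[7.2084] v=[-2.3076]
Step 13: x=[7.0860] v=[-2.4490]
Step 14: x=[6.9571] v=[-2.5789]
Step 15: x=[6.8223] v=[-2.6968]
Step 16: x=[6.6822] v=[-2.8020]
Step 17: x=[6.5375] v=[-2.8941]
Step 18: x=[6.3889] v=[-2.9726]
Step 19: x=[6.2370] v=[-3.0372]
Step 20: x=[6.0826] v=[-3.0875]
Step 21: x=[5.9264] v=[-3.1234]
Step 22: x=[5.7692] v=[-3.1446]
Step 23: x=[5.6116] v=[-3.1511]
Step 24: x=[5.4545] v=[-3.1428]
Step 25: x=[5.2985] v=[-3.1198]
Step 26: x=[5.1444] v=[-3.0822]
Step 27: x=[4.9929] v=[-3.0301]
Step 28: x=[4.8447] v=[-2.9638]
Step 29: x=[4.7005] v=[-2.8836]
Step 30: x=[4.5610] v=[-2.7899]
Step 31: x=[4.4268] v=[-2.6831]
Step 32: x=[4.2986] v=[-2.5637]
Step 33: x=[4.1770] v=[-2.4323]
Step 34: x=[4.0625] v=[-2.2895]
Step 35: x=[3.9557] v=[-2.1360]
Step 36: x=[3.8571] v=[-1.9725]
Step 37: x=[3.7671] v=[-1.7997]
Step 38: x=[3.6862] v=[-1.6185]
Step 39: x=[3.6147] v=[-1.4297]
Step 40: x=[3.5530] v=[-1.2342]
Step 41: x=[3.5014] v=[-1.0329]
Step 42: x=[3.4601] v=[-0.8268]
Step 43: x=[3.4293] v=[-0.6168]
Step 44: x=[3.4091] v=[-0.4039]
Step 45: x=[3.3996] v=[-0.1891]
Step 46: x=[3.4009] v=[0.0266]
First v>=0 after going negative at step 46, time=2.3000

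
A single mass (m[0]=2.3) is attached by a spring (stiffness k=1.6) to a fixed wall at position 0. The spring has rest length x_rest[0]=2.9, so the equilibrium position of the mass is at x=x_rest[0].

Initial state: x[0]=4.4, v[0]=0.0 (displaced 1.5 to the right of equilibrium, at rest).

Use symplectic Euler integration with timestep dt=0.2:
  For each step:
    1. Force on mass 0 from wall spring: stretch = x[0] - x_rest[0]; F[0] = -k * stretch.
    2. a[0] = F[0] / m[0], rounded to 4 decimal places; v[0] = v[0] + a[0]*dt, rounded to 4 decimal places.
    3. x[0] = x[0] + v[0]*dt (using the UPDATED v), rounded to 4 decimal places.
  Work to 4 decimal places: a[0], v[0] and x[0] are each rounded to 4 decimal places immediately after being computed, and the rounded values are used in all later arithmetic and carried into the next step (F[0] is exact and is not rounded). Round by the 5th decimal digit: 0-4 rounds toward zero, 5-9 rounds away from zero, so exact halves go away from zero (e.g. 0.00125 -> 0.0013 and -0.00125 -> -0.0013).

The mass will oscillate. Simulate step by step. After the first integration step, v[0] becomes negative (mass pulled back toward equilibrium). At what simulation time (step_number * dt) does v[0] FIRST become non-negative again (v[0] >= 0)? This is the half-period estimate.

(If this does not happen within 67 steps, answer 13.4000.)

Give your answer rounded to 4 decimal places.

Answer: 3.8000

Derivation:
Step 0: x=[4.4000] v=[0.0000]
Step 1: x=[4.3583] v=[-0.2087]
Step 2: x=[4.2760] v=[-0.4116]
Step 3: x=[4.1554] v=[-0.6030]
Step 4: x=[3.9999] v=[-0.7777]
Step 5: x=[3.8138] v=[-0.9307]
Step 6: x=[3.6022] v=[-1.0578]
Step 7: x=[3.3711] v=[-1.1555]
Step 8: x=[3.1269] v=[-1.2210]
Step 9: x=[2.8764] v=[-1.2526]
Step 10: x=[2.6265] v=[-1.2493]
Step 11: x=[2.3843] v=[-1.2112]
Step 12: x=[2.1564] v=[-1.1395]
Step 13: x=[1.9492] v=[-1.0360]
Step 14: x=[1.7685] v=[-0.9037]
Step 15: x=[1.6192] v=[-0.7463]
Step 16: x=[1.5056] v=[-0.5681]
Step 17: x=[1.4308] v=[-0.3741]
Step 18: x=[1.3969] v=[-0.1697]
Step 19: x=[1.4048] v=[0.0394]
First v>=0 after going negative at step 19, time=3.8000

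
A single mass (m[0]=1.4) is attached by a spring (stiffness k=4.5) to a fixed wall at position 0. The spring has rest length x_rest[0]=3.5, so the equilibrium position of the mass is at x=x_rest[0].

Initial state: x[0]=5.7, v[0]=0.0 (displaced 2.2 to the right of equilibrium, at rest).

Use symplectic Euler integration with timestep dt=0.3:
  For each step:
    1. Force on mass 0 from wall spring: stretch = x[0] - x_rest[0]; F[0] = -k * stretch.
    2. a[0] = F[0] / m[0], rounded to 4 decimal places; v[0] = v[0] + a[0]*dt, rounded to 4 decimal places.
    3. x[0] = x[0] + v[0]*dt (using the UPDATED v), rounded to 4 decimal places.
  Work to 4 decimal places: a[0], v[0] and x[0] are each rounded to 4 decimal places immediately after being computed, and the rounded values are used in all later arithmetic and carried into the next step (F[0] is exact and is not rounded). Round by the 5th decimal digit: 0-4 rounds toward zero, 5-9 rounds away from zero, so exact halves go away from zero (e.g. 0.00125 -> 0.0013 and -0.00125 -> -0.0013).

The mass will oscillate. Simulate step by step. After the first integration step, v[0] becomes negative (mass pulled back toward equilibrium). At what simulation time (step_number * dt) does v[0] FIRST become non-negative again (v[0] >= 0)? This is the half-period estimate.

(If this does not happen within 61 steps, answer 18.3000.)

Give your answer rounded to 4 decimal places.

Answer: 1.8000

Derivation:
Step 0: x=[5.7000] v=[0.0000]
Step 1: x=[5.0636] v=[-2.1214]
Step 2: x=[3.9748] v=[-3.6292]
Step 3: x=[2.7487] v=[-4.0870]
Step 4: x=[1.7400] v=[-3.3625]
Step 5: x=[1.2404] v=[-1.6654]
Step 6: x=[1.3945] v=[0.5135]
First v>=0 after going negative at step 6, time=1.8000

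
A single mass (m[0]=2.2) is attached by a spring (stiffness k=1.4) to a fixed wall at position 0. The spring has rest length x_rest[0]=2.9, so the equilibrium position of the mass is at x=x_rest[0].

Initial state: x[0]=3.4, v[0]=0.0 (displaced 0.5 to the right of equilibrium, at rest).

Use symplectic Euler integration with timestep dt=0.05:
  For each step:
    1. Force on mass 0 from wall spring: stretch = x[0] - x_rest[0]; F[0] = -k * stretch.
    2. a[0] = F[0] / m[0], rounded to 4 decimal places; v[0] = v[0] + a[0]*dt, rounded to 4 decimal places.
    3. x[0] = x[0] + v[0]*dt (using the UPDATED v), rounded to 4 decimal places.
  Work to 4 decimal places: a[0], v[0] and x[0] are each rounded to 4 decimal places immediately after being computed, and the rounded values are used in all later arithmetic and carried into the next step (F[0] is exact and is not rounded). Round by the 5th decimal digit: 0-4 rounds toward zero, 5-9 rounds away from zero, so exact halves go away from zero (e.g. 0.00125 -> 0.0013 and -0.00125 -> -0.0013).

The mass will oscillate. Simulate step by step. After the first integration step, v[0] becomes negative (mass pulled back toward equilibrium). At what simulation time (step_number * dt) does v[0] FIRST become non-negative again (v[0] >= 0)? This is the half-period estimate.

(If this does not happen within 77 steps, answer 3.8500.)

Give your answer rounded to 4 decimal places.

Step 0: x=[3.4000] v=[0.0000]
Step 1: x=[3.3992] v=[-0.0159]
Step 2: x=[3.3976] v=[-0.0318]
Step 3: x=[3.3952] v=[-0.0476]
Step 4: x=[3.3920] v=[-0.0634]
Step 5: x=[3.3880] v=[-0.0791]
Step 6: x=[3.3833] v=[-0.0946]
Step 7: x=[3.3778] v=[-0.1100]
Step 8: x=[3.3715] v=[-0.1252]
Step 9: x=[3.3645] v=[-0.1402]
Step 10: x=[3.3568] v=[-0.1550]
Step 11: x=[3.3483] v=[-0.1695]
Step 12: x=[3.3391] v=[-0.1838]
Step 13: x=[3.3292] v=[-0.1978]
Step 14: x=[3.3186] v=[-0.2115]
Step 15: x=[3.3074] v=[-0.2248]
Step 16: x=[3.2955] v=[-0.2378]
Step 17: x=[3.2830] v=[-0.2504]
Step 18: x=[3.2699] v=[-0.2626]
Step 19: x=[3.2562] v=[-0.2744]
Step 20: x=[3.2419] v=[-0.2857]
Step 21: x=[3.2271] v=[-0.2966]
Step 22: x=[3.2118] v=[-0.3070]
Step 23: x=[3.1960] v=[-0.3169]
Step 24: x=[3.1797] v=[-0.3263]
Step 25: x=[3.1629] v=[-0.3352]
Step 26: x=[3.1457] v=[-0.3436]
Step 27: x=[3.1281] v=[-0.3514]
Step 28: x=[3.1102] v=[-0.3587]
Step 29: x=[3.0919] v=[-0.3654]
Step 30: x=[3.0733] v=[-0.3715]
Step 31: x=[3.0545] v=[-0.3770]
Step 32: x=[3.0354] v=[-0.3819]
Step 33: x=[3.0161] v=[-0.3862]
Step 34: x=[2.9966] v=[-0.3899]
Step 35: x=[2.9770] v=[-0.3930]
Step 36: x=[2.9572] v=[-0.3955]
Step 37: x=[2.9373] v=[-0.3973]
Step 38: x=[2.9174] v=[-0.3985]
Step 39: x=[2.8974] v=[-0.3991]
Step 40: x=[2.8775] v=[-0.3990]
Step 41: x=[2.8576] v=[-0.3983]
Step 42: x=[2.8378] v=[-0.3970]
Step 43: x=[2.8181] v=[-0.3950]
Step 44: x=[2.7985] v=[-0.3924]
Step 45: x=[2.7790] v=[-0.3892]
Step 46: x=[2.7597] v=[-0.3854]
Step 47: x=[2.7407] v=[-0.3809]
Step 48: x=[2.7219] v=[-0.3758]
Step 49: x=[2.7034] v=[-0.3701]
Step 50: x=[2.6852] v=[-0.3638]
Step 51: x=[2.6674] v=[-0.3570]
Step 52: x=[2.6499] v=[-0.3496]
Step 53: x=[2.6328] v=[-0.3416]
Step 54: x=[2.6161] v=[-0.3331]
Step 55: x=[2.5999] v=[-0.3241]
Step 56: x=[2.5842] v=[-0.3146]
Step 57: x=[2.5690] v=[-0.3046]
Step 58: x=[2.5543] v=[-0.2941]
Step 59: x=[2.5401] v=[-0.2831]
Step 60: x=[2.5265] v=[-0.2717]
Step 61: x=[2.5135] v=[-0.2598]
Step 62: x=[2.5011] v=[-0.2475]
Step 63: x=[2.4894] v=[-0.2348]
Step 64: x=[2.4783] v=[-0.2217]
Step 65: x=[2.4679] v=[-0.2083]
Step 66: x=[2.4582] v=[-0.1946]
Step 67: x=[2.4492] v=[-0.1805]
Step 68: x=[2.4409] v=[-0.1662]
Step 69: x=[2.4333] v=[-0.1516]
Step 70: x=[2.4265] v=[-0.1368]
Step 71: x=[2.4204] v=[-0.1217]
Step 72: x=[2.4151] v=[-0.1064]
Step 73: x=[2.4106] v=[-0.0910]
Step 74: x=[2.4068] v=[-0.0754]
Step 75: x=[2.4038] v=[-0.0597]
Step 76: x=[2.4016] v=[-0.0439]
Step 77: x=[2.4002] v=[-0.0280]
v[0] did not become non-negative within 77 steps; using fallback time=3.8500

Answer: 3.8500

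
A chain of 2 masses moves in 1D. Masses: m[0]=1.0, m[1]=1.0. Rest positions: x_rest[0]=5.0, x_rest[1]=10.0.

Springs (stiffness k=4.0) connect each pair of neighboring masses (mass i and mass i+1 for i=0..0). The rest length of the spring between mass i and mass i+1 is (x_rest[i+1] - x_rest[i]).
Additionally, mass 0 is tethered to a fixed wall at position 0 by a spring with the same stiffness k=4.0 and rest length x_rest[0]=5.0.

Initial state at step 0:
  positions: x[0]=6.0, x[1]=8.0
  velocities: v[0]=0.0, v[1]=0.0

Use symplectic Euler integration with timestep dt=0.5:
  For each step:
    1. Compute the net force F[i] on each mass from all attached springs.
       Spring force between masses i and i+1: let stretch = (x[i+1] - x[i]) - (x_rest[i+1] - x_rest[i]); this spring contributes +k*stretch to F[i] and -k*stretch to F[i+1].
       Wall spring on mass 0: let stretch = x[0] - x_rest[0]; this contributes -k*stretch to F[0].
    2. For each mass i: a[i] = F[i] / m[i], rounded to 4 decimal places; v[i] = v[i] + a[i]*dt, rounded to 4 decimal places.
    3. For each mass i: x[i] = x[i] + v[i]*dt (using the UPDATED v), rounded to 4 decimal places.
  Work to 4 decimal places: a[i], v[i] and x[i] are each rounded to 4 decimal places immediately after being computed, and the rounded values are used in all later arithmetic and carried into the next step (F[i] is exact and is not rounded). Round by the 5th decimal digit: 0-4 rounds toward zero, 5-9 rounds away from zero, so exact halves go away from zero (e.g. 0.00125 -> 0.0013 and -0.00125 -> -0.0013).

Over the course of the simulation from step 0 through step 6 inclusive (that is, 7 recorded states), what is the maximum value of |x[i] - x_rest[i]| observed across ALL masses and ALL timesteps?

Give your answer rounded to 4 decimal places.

Answer: 3.0000

Derivation:
Step 0: x=[6.0000 8.0000] v=[0.0000 0.0000]
Step 1: x=[2.0000 11.0000] v=[-8.0000 6.0000]
Step 2: x=[5.0000 10.0000] v=[6.0000 -2.0000]
Step 3: x=[8.0000 9.0000] v=[6.0000 -2.0000]
Step 4: x=[4.0000 12.0000] v=[-8.0000 6.0000]
Step 5: x=[4.0000 12.0000] v=[0.0000 0.0000]
Step 6: x=[8.0000 9.0000] v=[8.0000 -6.0000]
Max displacement = 3.0000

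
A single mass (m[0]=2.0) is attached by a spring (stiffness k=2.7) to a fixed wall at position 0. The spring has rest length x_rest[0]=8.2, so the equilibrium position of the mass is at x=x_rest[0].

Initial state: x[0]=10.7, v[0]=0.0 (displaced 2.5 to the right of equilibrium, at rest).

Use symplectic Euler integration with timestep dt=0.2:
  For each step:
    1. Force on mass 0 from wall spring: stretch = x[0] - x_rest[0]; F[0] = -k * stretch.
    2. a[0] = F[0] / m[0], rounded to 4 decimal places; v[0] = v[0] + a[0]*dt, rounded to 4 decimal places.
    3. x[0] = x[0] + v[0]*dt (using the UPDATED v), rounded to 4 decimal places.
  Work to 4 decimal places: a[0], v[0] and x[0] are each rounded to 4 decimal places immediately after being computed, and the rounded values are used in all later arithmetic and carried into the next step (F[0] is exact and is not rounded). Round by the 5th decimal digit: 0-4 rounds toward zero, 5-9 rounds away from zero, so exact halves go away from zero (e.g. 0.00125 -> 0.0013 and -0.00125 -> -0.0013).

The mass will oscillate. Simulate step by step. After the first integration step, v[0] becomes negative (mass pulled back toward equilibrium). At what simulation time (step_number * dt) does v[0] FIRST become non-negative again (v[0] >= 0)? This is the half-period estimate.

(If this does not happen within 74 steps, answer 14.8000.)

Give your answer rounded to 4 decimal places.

Answer: 2.8000

Derivation:
Step 0: x=[10.7000] v=[0.0000]
Step 1: x=[10.5650] v=[-0.6750]
Step 2: x=[10.3023] v=[-1.3136]
Step 3: x=[9.9261] v=[-1.8812]
Step 4: x=[9.4567] v=[-2.3472]
Step 5: x=[8.9194] v=[-2.6865]
Step 6: x=[8.3433] v=[-2.8807]
Step 7: x=[7.7594] v=[-2.9194]
Step 8: x=[7.1993] v=[-2.8004]
Step 9: x=[6.6933] v=[-2.5302]
Step 10: x=[6.2686] v=[-2.1234]
Step 11: x=[5.9482] v=[-1.6019]
Step 12: x=[5.7494] v=[-0.9939]
Step 13: x=[5.6830] v=[-0.3322]
Step 14: x=[5.7525] v=[0.3474]
First v>=0 after going negative at step 14, time=2.8000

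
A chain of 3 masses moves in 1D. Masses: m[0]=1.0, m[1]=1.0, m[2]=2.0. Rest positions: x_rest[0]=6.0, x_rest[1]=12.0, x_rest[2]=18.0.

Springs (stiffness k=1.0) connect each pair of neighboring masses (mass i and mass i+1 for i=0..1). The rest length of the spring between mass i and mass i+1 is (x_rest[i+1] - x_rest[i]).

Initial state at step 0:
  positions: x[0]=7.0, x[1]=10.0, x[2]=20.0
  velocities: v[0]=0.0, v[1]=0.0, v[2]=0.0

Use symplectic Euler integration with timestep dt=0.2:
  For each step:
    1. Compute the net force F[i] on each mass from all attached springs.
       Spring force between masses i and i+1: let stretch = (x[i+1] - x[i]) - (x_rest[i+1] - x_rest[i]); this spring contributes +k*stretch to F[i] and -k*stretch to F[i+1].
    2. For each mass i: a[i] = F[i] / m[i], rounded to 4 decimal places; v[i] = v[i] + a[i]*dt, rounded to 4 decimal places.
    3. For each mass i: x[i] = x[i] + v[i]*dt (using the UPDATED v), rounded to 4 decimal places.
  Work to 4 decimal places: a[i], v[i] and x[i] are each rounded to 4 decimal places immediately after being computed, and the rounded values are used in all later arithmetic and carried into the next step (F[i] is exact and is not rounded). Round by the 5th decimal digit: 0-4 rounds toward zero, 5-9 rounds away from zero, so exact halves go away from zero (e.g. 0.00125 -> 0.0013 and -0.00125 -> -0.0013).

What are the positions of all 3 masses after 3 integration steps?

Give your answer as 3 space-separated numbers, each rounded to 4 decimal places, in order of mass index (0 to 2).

Step 0: x=[7.0000 10.0000 20.0000] v=[0.0000 0.0000 0.0000]
Step 1: x=[6.8800 10.2800 19.9200] v=[-0.6000 1.4000 -0.4000]
Step 2: x=[6.6560 10.8096 19.7672] v=[-1.1200 2.6480 -0.7640]
Step 3: x=[6.3581 11.5314 19.5552] v=[-1.4893 3.6088 -1.0598]

Answer: 6.3581 11.5314 19.5552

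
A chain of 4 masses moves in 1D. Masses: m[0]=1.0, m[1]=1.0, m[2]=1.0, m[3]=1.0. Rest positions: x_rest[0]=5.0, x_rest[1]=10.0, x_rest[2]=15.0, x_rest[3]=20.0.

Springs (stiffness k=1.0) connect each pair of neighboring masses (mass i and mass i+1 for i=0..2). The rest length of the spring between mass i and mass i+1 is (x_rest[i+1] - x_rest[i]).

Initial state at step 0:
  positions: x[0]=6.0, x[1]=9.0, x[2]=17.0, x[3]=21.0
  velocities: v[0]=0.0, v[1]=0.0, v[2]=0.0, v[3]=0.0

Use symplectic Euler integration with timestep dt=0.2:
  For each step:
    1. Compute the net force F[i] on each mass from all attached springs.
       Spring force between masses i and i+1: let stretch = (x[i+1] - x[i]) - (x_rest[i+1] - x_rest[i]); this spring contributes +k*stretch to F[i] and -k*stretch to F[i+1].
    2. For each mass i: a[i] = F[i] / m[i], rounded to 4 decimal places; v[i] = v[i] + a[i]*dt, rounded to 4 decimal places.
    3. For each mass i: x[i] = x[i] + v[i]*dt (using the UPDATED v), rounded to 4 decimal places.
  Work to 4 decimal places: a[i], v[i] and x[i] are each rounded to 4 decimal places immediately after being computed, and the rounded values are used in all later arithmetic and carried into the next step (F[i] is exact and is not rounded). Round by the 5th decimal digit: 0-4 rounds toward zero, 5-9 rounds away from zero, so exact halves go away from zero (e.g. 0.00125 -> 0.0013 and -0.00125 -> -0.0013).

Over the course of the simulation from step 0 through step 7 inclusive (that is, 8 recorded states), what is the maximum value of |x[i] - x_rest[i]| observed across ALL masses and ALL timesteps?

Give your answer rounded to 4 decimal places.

Answer: 2.0156

Derivation:
Step 0: x=[6.0000 9.0000 17.0000 21.0000] v=[0.0000 0.0000 0.0000 0.0000]
Step 1: x=[5.9200 9.2000 16.8400 21.0400] v=[-0.4000 1.0000 -0.8000 0.2000]
Step 2: x=[5.7712 9.5744 16.5424 21.1120] v=[-0.7440 1.8720 -1.4880 0.3600]
Step 3: x=[5.5745 10.0754 16.1489 21.2012] v=[-0.9834 2.5050 -1.9677 0.4461]
Step 4: x=[5.3579 10.6393 15.7145 21.2883] v=[-1.0832 2.8195 -2.1719 0.4356]
Step 5: x=[5.1525 11.1950 15.3001 21.3525] v=[-1.0269 2.7783 -2.0722 0.3208]
Step 6: x=[4.9888 11.6732 14.9636 21.3746] v=[-0.8184 2.3908 -1.6827 0.1103]
Step 7: x=[4.8925 12.0156 14.7519 21.3402] v=[-0.4815 1.7120 -1.0586 -0.1719]
Max displacement = 2.0156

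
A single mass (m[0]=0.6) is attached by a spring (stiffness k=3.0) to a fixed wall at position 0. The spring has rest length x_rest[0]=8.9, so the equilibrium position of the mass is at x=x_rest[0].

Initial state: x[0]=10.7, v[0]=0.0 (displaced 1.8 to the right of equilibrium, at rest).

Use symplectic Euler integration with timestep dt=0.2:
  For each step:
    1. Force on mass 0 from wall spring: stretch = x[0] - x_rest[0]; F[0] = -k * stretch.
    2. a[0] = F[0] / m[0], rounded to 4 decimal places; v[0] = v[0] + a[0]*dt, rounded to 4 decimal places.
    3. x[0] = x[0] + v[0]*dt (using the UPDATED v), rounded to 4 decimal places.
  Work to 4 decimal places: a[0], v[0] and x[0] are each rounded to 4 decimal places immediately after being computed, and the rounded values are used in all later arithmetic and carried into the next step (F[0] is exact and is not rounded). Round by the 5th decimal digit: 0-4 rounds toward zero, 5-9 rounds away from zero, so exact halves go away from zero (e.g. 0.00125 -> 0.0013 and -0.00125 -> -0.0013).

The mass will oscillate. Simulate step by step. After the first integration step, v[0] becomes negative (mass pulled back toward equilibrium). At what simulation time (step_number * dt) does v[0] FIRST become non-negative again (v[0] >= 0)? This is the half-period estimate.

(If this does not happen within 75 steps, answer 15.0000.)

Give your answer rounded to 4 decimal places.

Step 0: x=[10.7000] v=[0.0000]
Step 1: x=[10.3400] v=[-1.8000]
Step 2: x=[9.6920] v=[-3.2400]
Step 3: x=[8.8856] v=[-4.0320]
Step 4: x=[8.0821] v=[-4.0176]
Step 5: x=[7.4422] v=[-3.1997]
Step 6: x=[7.0938] v=[-1.7419]
Step 7: x=[7.1067] v=[0.0643]
First v>=0 after going negative at step 7, time=1.4000

Answer: 1.4000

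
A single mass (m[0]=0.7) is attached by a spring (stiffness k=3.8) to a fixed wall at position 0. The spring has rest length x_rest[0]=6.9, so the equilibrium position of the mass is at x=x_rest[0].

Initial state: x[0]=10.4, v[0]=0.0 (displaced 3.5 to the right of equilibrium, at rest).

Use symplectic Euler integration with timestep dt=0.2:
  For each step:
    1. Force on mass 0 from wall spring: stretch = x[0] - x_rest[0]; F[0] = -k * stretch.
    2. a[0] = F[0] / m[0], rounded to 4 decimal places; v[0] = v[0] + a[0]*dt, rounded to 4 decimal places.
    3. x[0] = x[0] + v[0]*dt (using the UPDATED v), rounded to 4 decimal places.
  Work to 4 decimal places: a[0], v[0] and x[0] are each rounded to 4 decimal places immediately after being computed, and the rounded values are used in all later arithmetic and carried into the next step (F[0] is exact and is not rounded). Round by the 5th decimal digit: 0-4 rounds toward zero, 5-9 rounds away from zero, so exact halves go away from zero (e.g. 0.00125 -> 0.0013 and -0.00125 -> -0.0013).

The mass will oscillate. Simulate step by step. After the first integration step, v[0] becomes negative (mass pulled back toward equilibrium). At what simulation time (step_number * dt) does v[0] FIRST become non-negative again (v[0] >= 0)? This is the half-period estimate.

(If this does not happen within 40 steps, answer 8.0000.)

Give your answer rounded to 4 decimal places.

Step 0: x=[10.4000] v=[0.0000]
Step 1: x=[9.6400] v=[-3.8000]
Step 2: x=[8.2850] v=[-6.7749]
Step 3: x=[6.6293] v=[-8.2786]
Step 4: x=[5.0324] v=[-7.9847]
Step 5: x=[3.8410] v=[-5.9570]
Step 6: x=[3.3138] v=[-2.6358]
Step 7: x=[3.5654] v=[1.2578]
First v>=0 after going negative at step 7, time=1.4000

Answer: 1.4000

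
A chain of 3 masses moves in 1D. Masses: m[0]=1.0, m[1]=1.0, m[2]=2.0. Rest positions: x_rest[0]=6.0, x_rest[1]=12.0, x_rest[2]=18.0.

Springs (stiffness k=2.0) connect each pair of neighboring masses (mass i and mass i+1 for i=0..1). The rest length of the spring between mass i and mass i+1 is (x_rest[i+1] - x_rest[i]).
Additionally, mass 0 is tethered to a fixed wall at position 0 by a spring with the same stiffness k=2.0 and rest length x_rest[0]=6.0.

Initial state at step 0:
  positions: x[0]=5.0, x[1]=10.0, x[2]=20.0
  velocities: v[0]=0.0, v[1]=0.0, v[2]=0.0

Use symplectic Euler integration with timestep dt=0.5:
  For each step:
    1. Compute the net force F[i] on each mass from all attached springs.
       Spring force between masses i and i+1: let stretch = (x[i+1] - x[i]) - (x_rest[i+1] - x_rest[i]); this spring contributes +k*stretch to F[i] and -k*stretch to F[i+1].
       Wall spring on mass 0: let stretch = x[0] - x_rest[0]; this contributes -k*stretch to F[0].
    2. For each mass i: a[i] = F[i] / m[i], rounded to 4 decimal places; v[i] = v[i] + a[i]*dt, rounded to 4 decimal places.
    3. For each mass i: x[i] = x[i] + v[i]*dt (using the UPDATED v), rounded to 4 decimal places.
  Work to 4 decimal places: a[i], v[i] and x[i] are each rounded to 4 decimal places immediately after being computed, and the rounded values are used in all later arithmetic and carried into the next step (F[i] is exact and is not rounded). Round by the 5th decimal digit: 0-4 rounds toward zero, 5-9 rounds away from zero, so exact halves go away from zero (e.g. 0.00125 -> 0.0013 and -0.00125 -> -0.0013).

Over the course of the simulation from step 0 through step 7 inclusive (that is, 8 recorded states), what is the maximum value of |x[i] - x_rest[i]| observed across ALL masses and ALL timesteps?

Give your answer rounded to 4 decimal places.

Step 0: x=[5.0000 10.0000 20.0000] v=[0.0000 0.0000 0.0000]
Step 1: x=[5.0000 12.5000 19.0000] v=[0.0000 5.0000 -2.0000]
Step 2: x=[6.2500 14.5000 17.8750] v=[2.5000 4.0000 -2.2500]
Step 3: x=[8.5000 14.0625 17.4063] v=[4.5000 -0.8750 -0.9375]
Step 4: x=[9.2813 12.5157 17.6016] v=[1.5625 -3.0937 0.3906]
Step 5: x=[7.0391 11.8946 18.0255] v=[-4.4844 -1.2422 0.8477]
Step 6: x=[3.7051 11.9112 18.4167] v=[-6.6680 0.0332 0.7823]
Step 7: x=[2.6216 11.0775 18.6815] v=[-2.1670 -1.6674 0.5296]
Max displacement = 3.3784

Answer: 3.3784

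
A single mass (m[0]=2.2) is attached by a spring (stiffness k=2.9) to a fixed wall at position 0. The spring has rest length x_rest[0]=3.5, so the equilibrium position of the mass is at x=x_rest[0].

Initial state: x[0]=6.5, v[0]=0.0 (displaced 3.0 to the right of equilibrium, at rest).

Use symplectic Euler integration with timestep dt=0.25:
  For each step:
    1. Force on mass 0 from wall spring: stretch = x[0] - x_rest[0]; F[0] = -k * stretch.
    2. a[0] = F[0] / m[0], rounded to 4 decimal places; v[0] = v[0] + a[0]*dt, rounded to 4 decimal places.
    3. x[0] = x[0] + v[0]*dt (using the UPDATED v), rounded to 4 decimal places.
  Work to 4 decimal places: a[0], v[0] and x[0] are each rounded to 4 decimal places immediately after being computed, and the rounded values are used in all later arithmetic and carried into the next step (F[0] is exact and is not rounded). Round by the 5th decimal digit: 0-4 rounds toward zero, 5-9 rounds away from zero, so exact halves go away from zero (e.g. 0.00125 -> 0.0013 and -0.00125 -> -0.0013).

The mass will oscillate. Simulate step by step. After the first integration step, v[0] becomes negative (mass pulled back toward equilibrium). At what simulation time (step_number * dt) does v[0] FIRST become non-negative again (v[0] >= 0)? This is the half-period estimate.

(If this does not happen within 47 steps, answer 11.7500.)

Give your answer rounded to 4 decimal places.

Step 0: x=[6.5000] v=[0.0000]
Step 1: x=[6.2529] v=[-0.9886]
Step 2: x=[5.7790] v=[-1.8958]
Step 3: x=[5.1173] v=[-2.6468]
Step 4: x=[4.3224] v=[-3.1798]
Step 5: x=[3.4597] v=[-3.4508]
Step 6: x=[2.6003] v=[-3.4375]
Step 7: x=[1.8151] v=[-3.1410]
Step 8: x=[1.1687] v=[-2.5858]
Step 9: x=[0.7143] v=[-1.8175]
Step 10: x=[0.4894] v=[-0.8995]
Step 11: x=[0.5126] v=[0.0926]
First v>=0 after going negative at step 11, time=2.7500

Answer: 2.7500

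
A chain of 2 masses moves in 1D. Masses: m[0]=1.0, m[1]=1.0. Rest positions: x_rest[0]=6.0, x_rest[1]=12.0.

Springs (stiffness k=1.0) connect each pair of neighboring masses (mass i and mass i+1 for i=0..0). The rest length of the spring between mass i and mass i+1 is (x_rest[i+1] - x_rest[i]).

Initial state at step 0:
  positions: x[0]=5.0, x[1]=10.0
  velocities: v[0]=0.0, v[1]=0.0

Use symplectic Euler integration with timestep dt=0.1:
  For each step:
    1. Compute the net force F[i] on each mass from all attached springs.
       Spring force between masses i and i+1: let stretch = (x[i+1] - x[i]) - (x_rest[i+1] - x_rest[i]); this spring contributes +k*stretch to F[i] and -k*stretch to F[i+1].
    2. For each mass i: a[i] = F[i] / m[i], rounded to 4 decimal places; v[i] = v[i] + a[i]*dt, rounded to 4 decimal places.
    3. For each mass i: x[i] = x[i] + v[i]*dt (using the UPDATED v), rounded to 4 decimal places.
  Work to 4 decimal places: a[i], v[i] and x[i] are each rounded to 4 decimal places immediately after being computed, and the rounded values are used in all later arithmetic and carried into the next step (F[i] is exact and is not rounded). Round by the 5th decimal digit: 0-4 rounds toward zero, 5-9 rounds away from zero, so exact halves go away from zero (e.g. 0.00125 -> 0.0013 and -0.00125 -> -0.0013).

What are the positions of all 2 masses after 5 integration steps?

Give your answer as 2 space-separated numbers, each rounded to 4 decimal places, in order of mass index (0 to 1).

Answer: 4.8569 10.1431

Derivation:
Step 0: x=[5.0000 10.0000] v=[0.0000 0.0000]
Step 1: x=[4.9900 10.0100] v=[-0.1000 0.1000]
Step 2: x=[4.9702 10.0298] v=[-0.1980 0.1980]
Step 3: x=[4.9410 10.0590] v=[-0.2920 0.2920]
Step 4: x=[4.9030 10.0970] v=[-0.3802 0.3802]
Step 5: x=[4.8569 10.1431] v=[-0.4608 0.4608]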